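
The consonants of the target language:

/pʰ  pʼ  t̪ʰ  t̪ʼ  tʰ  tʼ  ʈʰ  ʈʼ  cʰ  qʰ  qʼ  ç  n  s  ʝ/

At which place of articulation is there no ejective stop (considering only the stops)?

palatal

Aspirated: /pʰ/ (bilabial), /t̪ʰ/ (dental), /tʰ/ (alveolar), /ʈʰ/ (retroflex), /cʰ/ (palatal), /qʰ/ (uvular).
Ejective: /pʼ/ (bilabial), /t̪ʼ/ (dental), /tʼ/ (alveolar), /ʈʼ/ (retroflex), /qʼ/ (uvular).
Every place of articulation has an ejective member except palatal, where /cʼ/ would be expected.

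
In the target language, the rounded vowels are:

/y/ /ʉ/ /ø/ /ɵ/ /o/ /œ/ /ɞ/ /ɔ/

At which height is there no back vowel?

high

high: front /y/, central /ʉ/, back —.
high-mid: front /ø/, central /ɵ/, back /o/.
low-mid: front /œ/, central /ɞ/, back /ɔ/.
Every height has a back member except high, where /u/ would be expected.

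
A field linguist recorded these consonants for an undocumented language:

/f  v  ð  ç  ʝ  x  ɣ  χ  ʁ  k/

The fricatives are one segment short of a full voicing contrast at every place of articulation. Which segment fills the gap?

/θ/

Voiceless: /f/ (labiodental), /ç/ (palatal), /x/ (velar), /χ/ (uvular).
Voiced: /v/ (labiodental), /ð/ (dental), /ʝ/ (palatal), /ɣ/ (velar), /ʁ/ (uvular).
The dental row has no voiceless member, so the gap is the voiceless dental fricative /θ/.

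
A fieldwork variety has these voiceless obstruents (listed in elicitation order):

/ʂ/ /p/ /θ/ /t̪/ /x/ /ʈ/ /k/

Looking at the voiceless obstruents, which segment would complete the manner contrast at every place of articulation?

/ɸ/

place of articulation  stop      fricative
bilabial          p         —       
dental            t̪        θ       
retroflex         ʈ         ʂ       
velar             k         x       
The bilabial row has no fricative member, so the gap is the bilabial fricative /ɸ/.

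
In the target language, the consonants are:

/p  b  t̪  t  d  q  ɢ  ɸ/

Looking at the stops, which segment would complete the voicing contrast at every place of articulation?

/d̪/

Voiceless: /p/ (bilabial), /t̪/ (dental), /t/ (alveolar), /q/ (uvular).
Voiced: /b/ (bilabial), /d/ (alveolar), /ɢ/ (uvular).
The dental row has no voiced member, so the gap is the voiced dental stop /d̪/.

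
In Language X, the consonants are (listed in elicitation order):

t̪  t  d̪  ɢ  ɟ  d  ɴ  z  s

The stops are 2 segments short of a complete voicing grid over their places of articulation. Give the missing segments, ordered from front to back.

dental: voiceless /t̪/, voiced /d̪/.
alveolar: voiceless /t/, voiced /d/.
palatal: voiceless —, voiced /ɟ/.
uvular: voiceless —, voiced /ɢ/.
Gaps, from front to back: palatal lacks voiceless (/c/); uvular lacks voiceless (/q/).

/c/, /q/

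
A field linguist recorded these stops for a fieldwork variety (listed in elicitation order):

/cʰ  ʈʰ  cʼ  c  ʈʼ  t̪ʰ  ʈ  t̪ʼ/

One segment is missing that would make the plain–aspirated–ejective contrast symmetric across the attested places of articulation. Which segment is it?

/t̪/

Plain: /ʈ/ (retroflex), /c/ (palatal).
Aspirated: /t̪ʰ/ (dental), /ʈʰ/ (retroflex), /cʰ/ (palatal).
Ejective: /t̪ʼ/ (dental), /ʈʼ/ (retroflex), /cʼ/ (palatal).
The dental row has no plain member, so the gap is the plain dental stop /t̪/.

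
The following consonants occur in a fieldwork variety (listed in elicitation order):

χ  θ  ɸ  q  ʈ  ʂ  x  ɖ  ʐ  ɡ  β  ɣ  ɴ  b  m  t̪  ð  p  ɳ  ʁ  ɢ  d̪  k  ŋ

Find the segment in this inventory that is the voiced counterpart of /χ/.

/ʁ/

/χ/ is a voiceless uvular fricative.
The voiced counterpart is a voiced uvular fricative — in this inventory, /ʁ/.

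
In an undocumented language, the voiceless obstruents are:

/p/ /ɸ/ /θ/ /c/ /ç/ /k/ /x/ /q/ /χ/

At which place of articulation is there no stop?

place of articulation  stop      fricative
bilabial          p         ɸ       
dental            —         θ       
palatal           c         ç       
velar             k         x       
uvular            q         χ       
Every place of articulation has a stop member except dental, where /t̪/ would be expected.

dental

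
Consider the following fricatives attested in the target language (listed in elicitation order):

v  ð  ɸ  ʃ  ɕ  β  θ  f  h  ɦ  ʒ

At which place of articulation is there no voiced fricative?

alveolo-palatal

place of articulation  voiceless  voiced  
bilabial          ɸ         β       
labiodental       f         v       
dental            θ         ð       
postalveolar      ʃ         ʒ       
alveolo-palatal   ɕ         —       
glottal           h         ɦ       
Every place of articulation has a voiced member except alveolo-palatal, where /ʑ/ would be expected.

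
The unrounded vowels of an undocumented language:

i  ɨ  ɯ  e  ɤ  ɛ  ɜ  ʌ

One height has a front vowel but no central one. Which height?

height            front     central   back    
high              i         ɨ         ɯ       
high-mid          e         —         ɤ       
low-mid           ɛ         ɜ         ʌ       
Every height has a central member except high-mid, where /ɘ/ would be expected.

high-mid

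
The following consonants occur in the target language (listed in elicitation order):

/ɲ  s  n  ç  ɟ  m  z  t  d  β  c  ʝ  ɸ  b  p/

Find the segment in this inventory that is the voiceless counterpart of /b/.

/b/ is a voiced bilabial stop.
The voiceless counterpart is a voiceless bilabial stop — in this inventory, /p/.

/p/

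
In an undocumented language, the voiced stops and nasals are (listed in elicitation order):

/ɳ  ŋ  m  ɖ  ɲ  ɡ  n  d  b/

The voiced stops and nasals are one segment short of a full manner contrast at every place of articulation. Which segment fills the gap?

/ɟ/

place of articulation  oral stop  nasal   
bilabial          b         m       
alveolar          d         n       
retroflex         ɖ         ɳ       
palatal           —         ɲ       
velar             ɡ         ŋ       
The palatal row has no oral stop member, so the gap is the palatal oral stop /ɟ/.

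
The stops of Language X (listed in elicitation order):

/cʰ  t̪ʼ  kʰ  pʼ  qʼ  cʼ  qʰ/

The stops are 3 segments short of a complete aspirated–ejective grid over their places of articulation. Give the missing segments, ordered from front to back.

place of articulation  aspirated  ejective
bilabial          —         pʼ      
dental            —         t̪ʼ     
palatal           cʰ        cʼ      
velar             kʰ        —       
uvular            qʰ        qʼ      
Gaps, from front to back: bilabial lacks aspirated (/pʰ/); dental lacks aspirated (/t̪ʰ/); velar lacks ejective (/kʼ/).

/pʰ/, /t̪ʰ/, /kʼ/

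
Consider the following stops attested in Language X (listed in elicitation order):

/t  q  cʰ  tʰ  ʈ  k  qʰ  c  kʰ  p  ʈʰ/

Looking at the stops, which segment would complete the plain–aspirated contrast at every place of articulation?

bilabial: plain /p/, aspirated —.
alveolar: plain /t/, aspirated /tʰ/.
retroflex: plain /ʈ/, aspirated /ʈʰ/.
palatal: plain /c/, aspirated /cʰ/.
velar: plain /k/, aspirated /kʰ/.
uvular: plain /q/, aspirated /qʰ/.
The bilabial row has no aspirated member, so the gap is the aspirated bilabial stop /pʰ/.

/pʰ/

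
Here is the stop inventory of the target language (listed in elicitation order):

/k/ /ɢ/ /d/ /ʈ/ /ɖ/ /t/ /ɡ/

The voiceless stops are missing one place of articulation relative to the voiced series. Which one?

uvular

Voiceless: /t/ (alveolar), /ʈ/ (retroflex), /k/ (velar).
Voiced: /d/ (alveolar), /ɖ/ (retroflex), /ɡ/ (velar), /ɢ/ (uvular).
Every place of articulation has a voiceless member except uvular, where /q/ would be expected.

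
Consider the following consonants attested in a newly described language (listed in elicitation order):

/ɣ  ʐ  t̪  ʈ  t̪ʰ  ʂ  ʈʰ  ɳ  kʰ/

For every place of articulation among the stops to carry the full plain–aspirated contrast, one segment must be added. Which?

/k/

place of articulation  plain     aspirated
dental            t̪        t̪ʰ     
retroflex         ʈ         ʈʰ      
velar             —         kʰ      
The velar row has no plain member, so the gap is the plain velar stop /k/.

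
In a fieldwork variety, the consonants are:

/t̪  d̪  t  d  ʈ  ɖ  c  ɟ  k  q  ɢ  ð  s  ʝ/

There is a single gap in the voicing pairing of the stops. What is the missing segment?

Voiceless: /t̪/ (dental), /t/ (alveolar), /ʈ/ (retroflex), /c/ (palatal), /k/ (velar), /q/ (uvular).
Voiced: /d̪/ (dental), /d/ (alveolar), /ɖ/ (retroflex), /ɟ/ (palatal), /ɢ/ (uvular).
The velar row has no voiced member, so the gap is the voiced velar stop /ɡ/.

/ɡ/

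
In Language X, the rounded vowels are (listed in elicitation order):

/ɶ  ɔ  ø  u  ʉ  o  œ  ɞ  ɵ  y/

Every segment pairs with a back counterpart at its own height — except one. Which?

High: /y/ ~ /ʉ/ ~ /u/
High-mid: /ø/ ~ /ɵ/ ~ /o/
Low-mid: /œ/ ~ /ɞ/ ~ /ɔ/
Low: only /ɶ/ (front); no back partner.
So /ɶ/ is the unpaired segment.

/ɶ/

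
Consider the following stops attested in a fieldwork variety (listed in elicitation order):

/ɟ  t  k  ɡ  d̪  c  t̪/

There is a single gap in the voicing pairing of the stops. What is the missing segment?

Voiceless: /t̪/ (dental), /t/ (alveolar), /c/ (palatal), /k/ (velar).
Voiced: /d̪/ (dental), /ɟ/ (palatal), /ɡ/ (velar).
The alveolar row has no voiced member, so the gap is the voiced alveolar stop /d/.

/d/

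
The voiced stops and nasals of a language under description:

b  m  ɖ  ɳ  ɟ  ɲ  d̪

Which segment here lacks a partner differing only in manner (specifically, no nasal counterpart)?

Bilabial: /b/ ~ /m/
Retroflex: /ɖ/ ~ /ɳ/
Palatal: /ɟ/ ~ /ɲ/
Dental: only /d̪/ (oral stop); no nasal partner.
So /d̪/ is the unpaired segment.

/d̪/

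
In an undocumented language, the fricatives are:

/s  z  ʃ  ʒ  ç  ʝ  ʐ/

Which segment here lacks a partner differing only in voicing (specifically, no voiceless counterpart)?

Alveolar: /s/ ~ /z/
Postalveolar: /ʃ/ ~ /ʒ/
Palatal: /ç/ ~ /ʝ/
Retroflex: only /ʐ/ (voiced); no voiceless partner.
So /ʐ/ is the unpaired segment.

/ʐ/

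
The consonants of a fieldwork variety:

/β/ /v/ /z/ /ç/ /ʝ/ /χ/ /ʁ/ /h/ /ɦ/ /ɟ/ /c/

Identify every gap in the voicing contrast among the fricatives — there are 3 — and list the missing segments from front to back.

/ɸ/, /f/, /s/

Voiceless: /ç/ (palatal), /χ/ (uvular), /h/ (glottal).
Voiced: /β/ (bilabial), /v/ (labiodental), /z/ (alveolar), /ʝ/ (palatal), /ʁ/ (uvular), /ɦ/ (glottal).
Gaps, from front to back: bilabial lacks voiceless (/ɸ/); labiodental lacks voiceless (/f/); alveolar lacks voiceless (/s/).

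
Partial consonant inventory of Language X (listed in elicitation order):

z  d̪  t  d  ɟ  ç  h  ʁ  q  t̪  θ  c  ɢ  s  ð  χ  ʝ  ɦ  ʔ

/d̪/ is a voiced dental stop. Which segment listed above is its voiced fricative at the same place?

The voiced fricative at the same place is a voiced dental fricative — in this inventory, /ð/.

/ð/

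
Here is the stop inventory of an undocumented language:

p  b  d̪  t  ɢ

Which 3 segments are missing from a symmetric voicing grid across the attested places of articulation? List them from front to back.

Voiceless: /p/ (bilabial), /t/ (alveolar).
Voiced: /b/ (bilabial), /d̪/ (dental), /ɢ/ (uvular).
Gaps, from front to back: dental lacks voiceless (/t̪/); alveolar lacks voiced (/d/); uvular lacks voiceless (/q/).

/t̪/, /d/, /q/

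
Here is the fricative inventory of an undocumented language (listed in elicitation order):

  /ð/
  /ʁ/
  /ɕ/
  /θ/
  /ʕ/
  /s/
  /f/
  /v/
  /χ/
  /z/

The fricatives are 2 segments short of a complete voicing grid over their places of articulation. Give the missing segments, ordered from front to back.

/ʑ/, /ħ/

labiodental: voiceless /f/, voiced /v/.
dental: voiceless /θ/, voiced /ð/.
alveolar: voiceless /s/, voiced /z/.
alveolo-palatal: voiceless /ɕ/, voiced —.
uvular: voiceless /χ/, voiced /ʁ/.
pharyngeal: voiceless —, voiced /ʕ/.
Gaps, from front to back: alveolo-palatal lacks voiced (/ʑ/); pharyngeal lacks voiceless (/ħ/).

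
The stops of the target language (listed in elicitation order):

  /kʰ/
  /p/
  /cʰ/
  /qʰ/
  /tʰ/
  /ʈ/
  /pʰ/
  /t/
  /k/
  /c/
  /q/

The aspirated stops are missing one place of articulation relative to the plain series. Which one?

place of articulation  plain     aspirated
bilabial          p         pʰ      
alveolar          t         tʰ      
retroflex         ʈ         —       
palatal           c         cʰ      
velar             k         kʰ      
uvular            q         qʰ      
Every place of articulation has an aspirated member except retroflex, where /ʈʰ/ would be expected.

retroflex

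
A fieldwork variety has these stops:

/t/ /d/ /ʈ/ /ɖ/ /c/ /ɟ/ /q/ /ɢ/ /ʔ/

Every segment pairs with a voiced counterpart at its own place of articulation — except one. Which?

/ʔ/

Alveolar: /t/ ~ /d/
Retroflex: /ʈ/ ~ /ɖ/
Palatal: /c/ ~ /ɟ/
Uvular: /q/ ~ /ɢ/
Glottal: only /ʔ/ (voiceless); no voiced partner.
So /ʔ/ is the unpaired segment.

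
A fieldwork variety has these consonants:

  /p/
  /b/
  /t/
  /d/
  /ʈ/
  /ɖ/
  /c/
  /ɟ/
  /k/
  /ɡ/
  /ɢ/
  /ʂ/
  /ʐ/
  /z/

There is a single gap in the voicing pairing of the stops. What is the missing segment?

place of articulation  voiceless  voiced  
bilabial          p         b       
alveolar          t         d       
retroflex         ʈ         ɖ       
palatal           c         ɟ       
velar             k         ɡ       
uvular            —         ɢ       
The uvular row has no voiceless member, so the gap is the voiceless uvular stop /q/.

/q/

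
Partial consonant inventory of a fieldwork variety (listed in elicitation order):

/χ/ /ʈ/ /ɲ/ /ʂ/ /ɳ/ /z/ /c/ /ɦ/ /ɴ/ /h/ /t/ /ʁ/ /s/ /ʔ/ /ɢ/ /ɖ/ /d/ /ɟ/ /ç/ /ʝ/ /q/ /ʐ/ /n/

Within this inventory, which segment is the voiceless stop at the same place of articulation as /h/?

/ʔ/

/h/ is a voiceless glottal fricative.
The voiceless stop at the same place is a voiceless glottal stop — in this inventory, /ʔ/.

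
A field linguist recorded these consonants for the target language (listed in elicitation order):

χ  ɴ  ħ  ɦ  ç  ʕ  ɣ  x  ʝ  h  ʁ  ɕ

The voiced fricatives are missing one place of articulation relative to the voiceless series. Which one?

alveolo-palatal

place of articulation  voiceless  voiced  
alveolo-palatal   ɕ         —       
palatal           ç         ʝ       
velar             x         ɣ       
uvular            χ         ʁ       
pharyngeal        ħ         ʕ       
glottal           h         ɦ       
Every place of articulation has a voiced member except alveolo-palatal, where /ʑ/ would be expected.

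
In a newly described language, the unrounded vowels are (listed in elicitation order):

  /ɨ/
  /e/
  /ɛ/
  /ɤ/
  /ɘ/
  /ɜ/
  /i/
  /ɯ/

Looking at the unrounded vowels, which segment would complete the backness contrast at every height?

height            front     central   back    
high              i         ɨ         ɯ       
high-mid          e         ɘ         ɤ       
low-mid           ɛ         ɜ         —       
The low-mid row has no back member, so the gap is the low-mid back unrounded vowel /ʌ/.

/ʌ/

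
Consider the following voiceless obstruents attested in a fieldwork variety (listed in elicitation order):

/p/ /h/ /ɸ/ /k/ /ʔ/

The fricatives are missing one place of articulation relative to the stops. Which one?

place of articulation  stop      fricative
bilabial          p         ɸ       
velar             k         —       
glottal           ʔ         h       
Every place of articulation has a fricative member except velar, where /x/ would be expected.

velar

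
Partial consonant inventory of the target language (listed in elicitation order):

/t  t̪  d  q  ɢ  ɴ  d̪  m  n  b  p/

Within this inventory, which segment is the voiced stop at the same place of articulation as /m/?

/b/

/m/ is a bilabial nasal.
The voiced stop at the same place is a voiced bilabial stop — in this inventory, /b/.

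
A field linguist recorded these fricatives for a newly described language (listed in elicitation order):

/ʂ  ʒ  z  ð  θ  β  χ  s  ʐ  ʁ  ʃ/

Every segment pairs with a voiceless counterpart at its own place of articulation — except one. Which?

/β/

Dental: /θ/ ~ /ð/
Alveolar: /s/ ~ /z/
Postalveolar: /ʃ/ ~ /ʒ/
Retroflex: /ʂ/ ~ /ʐ/
Uvular: /χ/ ~ /ʁ/
Bilabial: only /β/ (voiced); no voiceless partner.
So /β/ is the unpaired segment.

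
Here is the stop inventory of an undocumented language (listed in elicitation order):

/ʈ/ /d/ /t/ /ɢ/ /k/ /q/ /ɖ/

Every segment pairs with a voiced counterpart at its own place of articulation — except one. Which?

Alveolar: /t/ ~ /d/
Retroflex: /ʈ/ ~ /ɖ/
Uvular: /q/ ~ /ɢ/
Velar: only /k/ (voiceless); no voiced partner.
So /k/ is the unpaired segment.

/k/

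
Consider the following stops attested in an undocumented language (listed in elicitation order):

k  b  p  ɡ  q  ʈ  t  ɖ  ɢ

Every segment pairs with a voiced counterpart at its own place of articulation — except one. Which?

Bilabial: /p/ ~ /b/
Retroflex: /ʈ/ ~ /ɖ/
Velar: /k/ ~ /ɡ/
Uvular: /q/ ~ /ɢ/
Alveolar: only /t/ (voiceless); no voiced partner.
So /t/ is the unpaired segment.

/t/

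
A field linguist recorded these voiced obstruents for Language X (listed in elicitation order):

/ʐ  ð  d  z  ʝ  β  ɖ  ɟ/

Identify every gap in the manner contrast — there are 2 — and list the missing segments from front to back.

/b/, /d̪/

bilabial: stop —, fricative /β/.
dental: stop —, fricative /ð/.
alveolar: stop /d/, fricative /z/.
retroflex: stop /ɖ/, fricative /ʐ/.
palatal: stop /ɟ/, fricative /ʝ/.
Gaps, from front to back: bilabial lacks stop (/b/); dental lacks stop (/d̪/).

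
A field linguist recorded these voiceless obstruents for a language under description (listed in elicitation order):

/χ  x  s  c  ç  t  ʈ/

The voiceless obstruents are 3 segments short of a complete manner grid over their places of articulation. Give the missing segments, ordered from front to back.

/ʂ/, /k/, /q/

alveolar: stop /t/, fricative /s/.
retroflex: stop /ʈ/, fricative —.
palatal: stop /c/, fricative /ç/.
velar: stop —, fricative /x/.
uvular: stop —, fricative /χ/.
Gaps, from front to back: retroflex lacks fricative (/ʂ/); velar lacks stop (/k/); uvular lacks stop (/q/).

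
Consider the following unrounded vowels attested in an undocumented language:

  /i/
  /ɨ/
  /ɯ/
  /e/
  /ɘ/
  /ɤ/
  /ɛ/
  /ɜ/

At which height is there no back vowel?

low-mid

Front: /i/ (high), /e/ (high-mid), /ɛ/ (low-mid).
Central: /ɨ/ (high), /ɘ/ (high-mid), /ɜ/ (low-mid).
Back: /ɯ/ (high), /ɤ/ (high-mid).
Every height has a back member except low-mid, where /ʌ/ would be expected.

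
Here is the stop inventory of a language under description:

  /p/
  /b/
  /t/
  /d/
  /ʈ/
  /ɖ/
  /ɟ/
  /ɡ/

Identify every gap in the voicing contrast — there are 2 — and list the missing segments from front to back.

Voiceless: /p/ (bilabial), /t/ (alveolar), /ʈ/ (retroflex).
Voiced: /b/ (bilabial), /d/ (alveolar), /ɖ/ (retroflex), /ɟ/ (palatal), /ɡ/ (velar).
Gaps, from front to back: palatal lacks voiceless (/c/); velar lacks voiceless (/k/).

/c/, /k/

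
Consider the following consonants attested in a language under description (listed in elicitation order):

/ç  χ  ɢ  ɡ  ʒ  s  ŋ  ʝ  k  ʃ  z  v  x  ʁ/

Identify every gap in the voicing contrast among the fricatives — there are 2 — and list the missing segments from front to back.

/f/, /ɣ/

labiodental: voiceless —, voiced /v/.
alveolar: voiceless /s/, voiced /z/.
postalveolar: voiceless /ʃ/, voiced /ʒ/.
palatal: voiceless /ç/, voiced /ʝ/.
velar: voiceless /x/, voiced —.
uvular: voiceless /χ/, voiced /ʁ/.
Gaps, from front to back: labiodental lacks voiceless (/f/); velar lacks voiced (/ɣ/).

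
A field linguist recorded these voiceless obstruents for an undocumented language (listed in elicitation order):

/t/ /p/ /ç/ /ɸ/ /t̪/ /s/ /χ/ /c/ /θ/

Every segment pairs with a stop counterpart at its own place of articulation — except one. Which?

/χ/

Bilabial: /p/ ~ /ɸ/
Dental: /t̪/ ~ /θ/
Alveolar: /t/ ~ /s/
Palatal: /c/ ~ /ç/
Uvular: only /χ/ (fricative); no stop partner.
So /χ/ is the unpaired segment.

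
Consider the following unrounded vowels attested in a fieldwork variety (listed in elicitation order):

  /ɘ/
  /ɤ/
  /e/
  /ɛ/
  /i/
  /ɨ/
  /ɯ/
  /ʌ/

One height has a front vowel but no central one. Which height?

height            front     central   back    
high              i         ɨ         ɯ       
high-mid          e         ɘ         ɤ       
low-mid           ɛ         —         ʌ       
Every height has a central member except low-mid, where /ɜ/ would be expected.

low-mid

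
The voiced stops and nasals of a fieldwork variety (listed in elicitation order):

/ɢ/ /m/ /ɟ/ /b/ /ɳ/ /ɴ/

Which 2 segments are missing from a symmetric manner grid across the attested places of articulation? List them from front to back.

Oral stop: /b/ (bilabial), /ɟ/ (palatal), /ɢ/ (uvular).
Nasal: /m/ (bilabial), /ɳ/ (retroflex), /ɴ/ (uvular).
Gaps, from front to back: retroflex lacks oral stop (/ɖ/); palatal lacks nasal (/ɲ/).

/ɖ/, /ɲ/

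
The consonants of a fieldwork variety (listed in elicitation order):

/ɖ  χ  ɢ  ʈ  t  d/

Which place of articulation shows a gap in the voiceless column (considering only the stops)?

uvular

place of articulation  voiceless  voiced  
alveolar          t         d       
retroflex         ʈ         ɖ       
uvular            —         ɢ       
Every place of articulation has a voiceless member except uvular, where /q/ would be expected.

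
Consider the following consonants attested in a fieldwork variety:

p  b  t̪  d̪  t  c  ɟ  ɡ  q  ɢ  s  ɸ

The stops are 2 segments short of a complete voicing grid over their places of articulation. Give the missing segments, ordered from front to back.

place of articulation  voiceless  voiced  
bilabial          p         b       
dental            t̪        d̪      
alveolar          t         —       
palatal           c         ɟ       
velar             —         ɡ       
uvular            q         ɢ       
Gaps, from front to back: alveolar lacks voiced (/d/); velar lacks voiceless (/k/).

/d/, /k/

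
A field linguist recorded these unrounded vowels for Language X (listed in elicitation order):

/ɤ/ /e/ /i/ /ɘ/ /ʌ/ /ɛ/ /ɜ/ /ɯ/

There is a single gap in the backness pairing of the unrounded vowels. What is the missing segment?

Front: /i/ (high), /e/ (high-mid), /ɛ/ (low-mid).
Central: /ɘ/ (high-mid), /ɜ/ (low-mid).
Back: /ɯ/ (high), /ɤ/ (high-mid), /ʌ/ (low-mid).
The high row has no central member, so the gap is the high central unrounded vowel /ɨ/.

/ɨ/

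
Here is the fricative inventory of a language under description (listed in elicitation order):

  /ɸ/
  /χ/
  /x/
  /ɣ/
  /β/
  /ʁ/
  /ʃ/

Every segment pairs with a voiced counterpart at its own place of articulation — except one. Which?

/ʃ/

Bilabial: /ɸ/ ~ /β/
Velar: /x/ ~ /ɣ/
Uvular: /χ/ ~ /ʁ/
Postalveolar: only /ʃ/ (voiceless); no voiced partner.
So /ʃ/ is the unpaired segment.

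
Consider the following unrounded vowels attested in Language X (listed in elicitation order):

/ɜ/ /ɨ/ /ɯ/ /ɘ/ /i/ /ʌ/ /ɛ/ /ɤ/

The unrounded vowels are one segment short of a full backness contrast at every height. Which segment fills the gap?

high: front /i/, central /ɨ/, back /ɯ/.
high-mid: front —, central /ɘ/, back /ɤ/.
low-mid: front /ɛ/, central /ɜ/, back /ʌ/.
The high-mid row has no front member, so the gap is the high-mid front unrounded vowel /e/.

/e/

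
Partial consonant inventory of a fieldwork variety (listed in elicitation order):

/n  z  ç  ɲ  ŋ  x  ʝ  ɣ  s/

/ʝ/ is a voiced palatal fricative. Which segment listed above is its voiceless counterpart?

/ç/

The voiceless counterpart is a voiceless palatal fricative — in this inventory, /ç/.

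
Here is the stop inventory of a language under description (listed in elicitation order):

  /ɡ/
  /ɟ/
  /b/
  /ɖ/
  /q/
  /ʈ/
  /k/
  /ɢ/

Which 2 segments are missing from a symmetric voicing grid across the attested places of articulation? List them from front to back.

place of articulation  voiceless  voiced  
bilabial          —         b       
retroflex         ʈ         ɖ       
palatal           —         ɟ       
velar             k         ɡ       
uvular            q         ɢ       
Gaps, from front to back: bilabial lacks voiceless (/p/); palatal lacks voiceless (/c/).

/p/, /c/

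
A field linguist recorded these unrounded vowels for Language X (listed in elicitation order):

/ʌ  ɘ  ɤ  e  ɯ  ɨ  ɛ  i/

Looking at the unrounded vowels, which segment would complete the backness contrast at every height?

Front: /i/ (high), /e/ (high-mid), /ɛ/ (low-mid).
Central: /ɨ/ (high), /ɘ/ (high-mid).
Back: /ɯ/ (high), /ɤ/ (high-mid), /ʌ/ (low-mid).
The low-mid row has no central member, so the gap is the low-mid central unrounded vowel /ɜ/.

/ɜ/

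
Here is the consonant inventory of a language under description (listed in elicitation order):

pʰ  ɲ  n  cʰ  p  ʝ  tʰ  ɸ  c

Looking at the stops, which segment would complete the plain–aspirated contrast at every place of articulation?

/t/

Plain: /p/ (bilabial), /c/ (palatal).
Aspirated: /pʰ/ (bilabial), /tʰ/ (alveolar), /cʰ/ (palatal).
The alveolar row has no plain member, so the gap is the plain alveolar stop /t/.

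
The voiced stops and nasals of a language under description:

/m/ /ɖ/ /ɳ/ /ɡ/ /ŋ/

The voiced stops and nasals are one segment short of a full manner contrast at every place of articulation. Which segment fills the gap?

/b/

Oral stop: /ɖ/ (retroflex), /ɡ/ (velar).
Nasal: /m/ (bilabial), /ɳ/ (retroflex), /ŋ/ (velar).
The bilabial row has no oral stop member, so the gap is the bilabial oral stop /b/.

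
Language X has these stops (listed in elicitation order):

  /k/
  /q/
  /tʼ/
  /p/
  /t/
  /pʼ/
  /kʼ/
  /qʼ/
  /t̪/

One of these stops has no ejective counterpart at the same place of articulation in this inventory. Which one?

/t̪/

Bilabial: /p/ ~ /pʼ/
Alveolar: /t/ ~ /tʼ/
Velar: /k/ ~ /kʼ/
Uvular: /q/ ~ /qʼ/
Dental: only /t̪/ (plain); no ejective partner.
So /t̪/ is the unpaired segment.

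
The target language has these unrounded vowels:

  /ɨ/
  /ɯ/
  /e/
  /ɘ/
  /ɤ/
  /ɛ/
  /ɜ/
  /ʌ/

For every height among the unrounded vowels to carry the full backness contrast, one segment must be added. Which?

high: front —, central /ɨ/, back /ɯ/.
high-mid: front /e/, central /ɘ/, back /ɤ/.
low-mid: front /ɛ/, central /ɜ/, back /ʌ/.
The high row has no front member, so the gap is the high front unrounded vowel /i/.

/i/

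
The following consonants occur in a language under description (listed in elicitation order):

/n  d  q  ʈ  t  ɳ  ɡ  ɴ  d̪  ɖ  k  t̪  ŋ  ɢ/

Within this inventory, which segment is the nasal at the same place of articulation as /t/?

/t/ is a voiceless alveolar stop.
The nasal at the same place is an alveolar nasal — in this inventory, /n/.

/n/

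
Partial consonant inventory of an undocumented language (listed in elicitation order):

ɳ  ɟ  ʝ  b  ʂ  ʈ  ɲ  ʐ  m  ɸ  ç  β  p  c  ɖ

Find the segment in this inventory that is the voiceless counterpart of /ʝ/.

/ʝ/ is a voiced palatal fricative.
The voiceless counterpart is a voiceless palatal fricative — in this inventory, /ç/.

/ç/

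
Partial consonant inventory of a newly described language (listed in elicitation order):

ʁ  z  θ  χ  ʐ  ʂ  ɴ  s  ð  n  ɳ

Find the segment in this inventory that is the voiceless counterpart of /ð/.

/θ/

/ð/ is a voiced dental fricative.
The voiceless counterpart is a voiceless dental fricative — in this inventory, /θ/.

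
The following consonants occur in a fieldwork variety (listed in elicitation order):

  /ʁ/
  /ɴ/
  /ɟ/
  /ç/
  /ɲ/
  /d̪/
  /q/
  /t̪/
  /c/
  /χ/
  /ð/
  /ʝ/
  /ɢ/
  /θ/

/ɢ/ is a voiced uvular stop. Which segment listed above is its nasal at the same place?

The nasal at the same place is an uvular nasal — in this inventory, /ɴ/.

/ɴ/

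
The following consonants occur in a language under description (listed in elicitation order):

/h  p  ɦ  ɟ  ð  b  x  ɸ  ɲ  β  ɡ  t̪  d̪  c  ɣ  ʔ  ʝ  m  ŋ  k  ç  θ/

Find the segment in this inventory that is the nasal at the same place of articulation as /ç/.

/ɲ/

/ç/ is a voiceless palatal fricative.
The nasal at the same place is a palatal nasal — in this inventory, /ɲ/.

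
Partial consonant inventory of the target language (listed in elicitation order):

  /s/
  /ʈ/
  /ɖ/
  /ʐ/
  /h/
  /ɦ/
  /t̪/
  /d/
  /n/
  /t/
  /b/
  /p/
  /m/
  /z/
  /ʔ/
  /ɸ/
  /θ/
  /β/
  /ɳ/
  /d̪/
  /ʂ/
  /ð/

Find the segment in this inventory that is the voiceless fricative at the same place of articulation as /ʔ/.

/ʔ/ is a voiceless glottal stop.
The voiceless fricative at the same place is a voiceless glottal fricative — in this inventory, /h/.

/h/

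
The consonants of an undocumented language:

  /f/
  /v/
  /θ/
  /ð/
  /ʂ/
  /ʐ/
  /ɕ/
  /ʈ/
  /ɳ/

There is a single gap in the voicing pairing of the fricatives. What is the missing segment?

labiodental: voiceless /f/, voiced /v/.
dental: voiceless /θ/, voiced /ð/.
retroflex: voiceless /ʂ/, voiced /ʐ/.
alveolo-palatal: voiceless /ɕ/, voiced —.
The alveolo-palatal row has no voiced member, so the gap is the voiced alveolo-palatal fricative /ʑ/.

/ʑ/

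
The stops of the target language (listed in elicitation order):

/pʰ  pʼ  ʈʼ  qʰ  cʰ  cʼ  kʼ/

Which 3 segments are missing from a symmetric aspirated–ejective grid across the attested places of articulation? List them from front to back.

place of articulation  aspirated  ejective
bilabial          pʰ        pʼ      
retroflex         —         ʈʼ      
palatal           cʰ        cʼ      
velar             —         kʼ      
uvular            qʰ        —       
Gaps, from front to back: retroflex lacks aspirated (/ʈʰ/); velar lacks aspirated (/kʰ/); uvular lacks ejective (/qʼ/).

/ʈʰ/, /kʰ/, /qʼ/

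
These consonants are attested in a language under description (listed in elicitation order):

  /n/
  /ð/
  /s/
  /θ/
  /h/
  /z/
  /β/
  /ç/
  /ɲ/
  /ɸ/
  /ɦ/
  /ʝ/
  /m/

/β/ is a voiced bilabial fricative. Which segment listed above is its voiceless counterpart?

The voiceless counterpart is a voiceless bilabial fricative — in this inventory, /ɸ/.

/ɸ/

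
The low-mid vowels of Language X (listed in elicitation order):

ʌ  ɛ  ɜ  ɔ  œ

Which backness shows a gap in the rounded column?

front: unrounded /ɛ/, rounded /œ/.
central: unrounded /ɜ/, rounded —.
back: unrounded /ʌ/, rounded /ɔ/.
Every backness has a rounded member except central, where /ɞ/ would be expected.

central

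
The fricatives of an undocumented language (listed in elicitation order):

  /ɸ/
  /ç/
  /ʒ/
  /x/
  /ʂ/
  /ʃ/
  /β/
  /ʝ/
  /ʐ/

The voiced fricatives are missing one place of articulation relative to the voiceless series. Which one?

velar

Voiceless: /ɸ/ (bilabial), /ʃ/ (postalveolar), /ʂ/ (retroflex), /ç/ (palatal), /x/ (velar).
Voiced: /β/ (bilabial), /ʒ/ (postalveolar), /ʐ/ (retroflex), /ʝ/ (palatal).
Every place of articulation has a voiced member except velar, where /ɣ/ would be expected.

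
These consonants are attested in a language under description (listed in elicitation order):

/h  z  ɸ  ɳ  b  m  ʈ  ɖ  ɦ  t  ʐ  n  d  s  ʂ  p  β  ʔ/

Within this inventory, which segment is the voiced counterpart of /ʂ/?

/ʐ/

/ʂ/ is a voiceless retroflex fricative.
The voiced counterpart is a voiced retroflex fricative — in this inventory, /ʐ/.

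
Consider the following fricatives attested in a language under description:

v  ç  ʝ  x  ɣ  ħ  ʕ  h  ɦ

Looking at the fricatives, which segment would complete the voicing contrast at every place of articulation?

Voiceless: /ç/ (palatal), /x/ (velar), /ħ/ (pharyngeal), /h/ (glottal).
Voiced: /v/ (labiodental), /ʝ/ (palatal), /ɣ/ (velar), /ʕ/ (pharyngeal), /ɦ/ (glottal).
The labiodental row has no voiceless member, so the gap is the voiceless labiodental fricative /f/.

/f/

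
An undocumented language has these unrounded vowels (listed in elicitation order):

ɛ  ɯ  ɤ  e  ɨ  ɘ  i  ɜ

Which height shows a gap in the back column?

low-mid

height            front     central   back    
high              i         ɨ         ɯ       
high-mid          e         ɘ         ɤ       
low-mid           ɛ         ɜ         —       
Every height has a back member except low-mid, where /ʌ/ would be expected.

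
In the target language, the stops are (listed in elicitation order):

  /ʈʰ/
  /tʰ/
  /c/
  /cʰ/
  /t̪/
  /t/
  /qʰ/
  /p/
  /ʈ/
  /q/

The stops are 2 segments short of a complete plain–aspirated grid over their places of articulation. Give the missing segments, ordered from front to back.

/pʰ/, /t̪ʰ/

Plain: /p/ (bilabial), /t̪/ (dental), /t/ (alveolar), /ʈ/ (retroflex), /c/ (palatal), /q/ (uvular).
Aspirated: /tʰ/ (alveolar), /ʈʰ/ (retroflex), /cʰ/ (palatal), /qʰ/ (uvular).
Gaps, from front to back: bilabial lacks aspirated (/pʰ/); dental lacks aspirated (/t̪ʰ/).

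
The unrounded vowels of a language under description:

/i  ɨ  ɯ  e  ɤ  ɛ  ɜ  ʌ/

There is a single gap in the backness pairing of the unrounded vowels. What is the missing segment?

height            front     central   back    
high              i         ɨ         ɯ       
high-mid          e         —         ɤ       
low-mid           ɛ         ɜ         ʌ       
The high-mid row has no central member, so the gap is the high-mid central unrounded vowel /ɘ/.

/ɘ/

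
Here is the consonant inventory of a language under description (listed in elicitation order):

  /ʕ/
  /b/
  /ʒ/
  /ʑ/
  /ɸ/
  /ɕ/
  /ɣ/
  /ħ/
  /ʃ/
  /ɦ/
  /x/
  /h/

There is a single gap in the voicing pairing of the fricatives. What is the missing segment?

place of articulation  voiceless  voiced  
bilabial          ɸ         —       
postalveolar      ʃ         ʒ       
alveolo-palatal   ɕ         ʑ       
velar             x         ɣ       
pharyngeal        ħ         ʕ       
glottal           h         ɦ       
The bilabial row has no voiced member, so the gap is the voiced bilabial fricative /β/.

/β/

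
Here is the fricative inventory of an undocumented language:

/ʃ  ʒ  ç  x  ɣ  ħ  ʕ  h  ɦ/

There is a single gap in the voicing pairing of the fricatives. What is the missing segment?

place of articulation  voiceless  voiced  
postalveolar      ʃ         ʒ       
palatal           ç         —       
velar             x         ɣ       
pharyngeal        ħ         ʕ       
glottal           h         ɦ       
The palatal row has no voiced member, so the gap is the voiced palatal fricative /ʝ/.

/ʝ/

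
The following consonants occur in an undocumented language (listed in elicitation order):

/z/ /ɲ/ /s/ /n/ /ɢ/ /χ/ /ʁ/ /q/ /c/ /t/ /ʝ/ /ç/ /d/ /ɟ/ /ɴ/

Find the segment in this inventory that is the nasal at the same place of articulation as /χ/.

/ɴ/

/χ/ is a voiceless uvular fricative.
The nasal at the same place is an uvular nasal — in this inventory, /ɴ/.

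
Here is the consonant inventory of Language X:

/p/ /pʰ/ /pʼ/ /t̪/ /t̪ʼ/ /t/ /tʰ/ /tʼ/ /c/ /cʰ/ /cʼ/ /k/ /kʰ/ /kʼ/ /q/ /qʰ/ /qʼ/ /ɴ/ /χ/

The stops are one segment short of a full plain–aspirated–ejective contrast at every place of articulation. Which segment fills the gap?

place of articulation  plain     aspirated  ejective
bilabial          p         pʰ        pʼ      
dental            t̪        —         t̪ʼ     
alveolar          t         tʰ        tʼ      
palatal           c         cʰ        cʼ      
velar             k         kʰ        kʼ      
uvular            q         qʰ        qʼ      
The dental row has no aspirated member, so the gap is the aspirated dental stop /t̪ʰ/.

/t̪ʰ/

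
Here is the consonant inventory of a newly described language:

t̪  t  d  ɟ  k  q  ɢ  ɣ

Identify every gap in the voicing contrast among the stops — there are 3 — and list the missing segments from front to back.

dental: voiceless /t̪/, voiced —.
alveolar: voiceless /t/, voiced /d/.
palatal: voiceless —, voiced /ɟ/.
velar: voiceless /k/, voiced —.
uvular: voiceless /q/, voiced /ɢ/.
Gaps, from front to back: dental lacks voiced (/d̪/); palatal lacks voiceless (/c/); velar lacks voiced (/ɡ/).

/d̪/, /c/, /ɡ/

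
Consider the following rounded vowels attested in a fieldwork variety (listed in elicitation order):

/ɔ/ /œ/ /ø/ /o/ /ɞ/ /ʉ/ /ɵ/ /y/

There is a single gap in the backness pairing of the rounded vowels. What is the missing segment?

/u/

Front: /y/ (high), /ø/ (high-mid), /œ/ (low-mid).
Central: /ʉ/ (high), /ɵ/ (high-mid), /ɞ/ (low-mid).
Back: /o/ (high-mid), /ɔ/ (low-mid).
The high row has no back member, so the gap is the high back rounded vowel /u/.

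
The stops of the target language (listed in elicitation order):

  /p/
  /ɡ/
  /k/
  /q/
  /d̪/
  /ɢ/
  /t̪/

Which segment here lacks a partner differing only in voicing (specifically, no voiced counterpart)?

Dental: /t̪/ ~ /d̪/
Velar: /k/ ~ /ɡ/
Uvular: /q/ ~ /ɢ/
Bilabial: only /p/ (voiceless); no voiced partner.
So /p/ is the unpaired segment.

/p/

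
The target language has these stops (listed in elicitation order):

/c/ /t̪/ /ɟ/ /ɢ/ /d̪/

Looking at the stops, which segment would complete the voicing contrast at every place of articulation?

place of articulation  voiceless  voiced  
dental            t̪        d̪      
palatal           c         ɟ       
uvular            —         ɢ       
The uvular row has no voiceless member, so the gap is the voiceless uvular stop /q/.

/q/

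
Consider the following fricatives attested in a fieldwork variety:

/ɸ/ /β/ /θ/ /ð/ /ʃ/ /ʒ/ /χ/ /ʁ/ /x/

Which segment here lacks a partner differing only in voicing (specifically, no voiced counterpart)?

/x/

Bilabial: /ɸ/ ~ /β/
Dental: /θ/ ~ /ð/
Postalveolar: /ʃ/ ~ /ʒ/
Uvular: /χ/ ~ /ʁ/
Velar: only /x/ (voiceless); no voiced partner.
So /x/ is the unpaired segment.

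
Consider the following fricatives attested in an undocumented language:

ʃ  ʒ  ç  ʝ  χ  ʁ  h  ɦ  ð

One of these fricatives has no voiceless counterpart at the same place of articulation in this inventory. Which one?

/ð/

Postalveolar: /ʃ/ ~ /ʒ/
Palatal: /ç/ ~ /ʝ/
Uvular: /χ/ ~ /ʁ/
Glottal: /h/ ~ /ɦ/
Dental: only /ð/ (voiced); no voiceless partner.
So /ð/ is the unpaired segment.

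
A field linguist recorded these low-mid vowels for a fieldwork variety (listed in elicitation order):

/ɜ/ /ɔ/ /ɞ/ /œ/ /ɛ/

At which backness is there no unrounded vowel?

Unrounded: /ɛ/ (front), /ɜ/ (central).
Rounded: /œ/ (front), /ɞ/ (central), /ɔ/ (back).
Every backness has an unrounded member except back, where /ʌ/ would be expected.

back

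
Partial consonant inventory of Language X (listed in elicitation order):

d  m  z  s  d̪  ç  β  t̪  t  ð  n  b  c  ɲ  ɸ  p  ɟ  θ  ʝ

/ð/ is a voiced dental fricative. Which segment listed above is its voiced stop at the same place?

/d̪/

The voiced stop at the same place is a voiced dental stop — in this inventory, /d̪/.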